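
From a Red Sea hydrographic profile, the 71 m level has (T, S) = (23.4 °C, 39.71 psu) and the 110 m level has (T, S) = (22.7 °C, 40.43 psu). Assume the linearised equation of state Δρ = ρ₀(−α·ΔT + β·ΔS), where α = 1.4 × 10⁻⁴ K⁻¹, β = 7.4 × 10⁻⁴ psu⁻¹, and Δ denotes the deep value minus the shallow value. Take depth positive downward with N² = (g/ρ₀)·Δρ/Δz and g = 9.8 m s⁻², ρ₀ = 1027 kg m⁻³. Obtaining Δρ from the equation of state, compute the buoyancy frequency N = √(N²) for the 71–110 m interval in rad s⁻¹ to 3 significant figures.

ΔT = -0.7 K, ΔS = +0.72 psu (deep − shallow).
Δρ/ρ₀ = −αΔT + βΔS = 9.80 × 10⁻⁵ + 5.328 × 10⁻⁴ = 6.308 × 10⁻⁴, so Δρ ≈ 0.6478 kg m⁻³.
N² = (g/ρ₀)·Δρ/Δz = g·(Δρ/ρ₀)/Δz = 9.8 × 6.308 × 10⁻⁴ / 39 = 1.5851 × 10⁻⁴ s⁻².
N = √(1.5851 × 10⁻⁴) = 0.012590 rad s⁻¹ ≈ 0.0126 rad s⁻¹.

0.0126 rad s⁻¹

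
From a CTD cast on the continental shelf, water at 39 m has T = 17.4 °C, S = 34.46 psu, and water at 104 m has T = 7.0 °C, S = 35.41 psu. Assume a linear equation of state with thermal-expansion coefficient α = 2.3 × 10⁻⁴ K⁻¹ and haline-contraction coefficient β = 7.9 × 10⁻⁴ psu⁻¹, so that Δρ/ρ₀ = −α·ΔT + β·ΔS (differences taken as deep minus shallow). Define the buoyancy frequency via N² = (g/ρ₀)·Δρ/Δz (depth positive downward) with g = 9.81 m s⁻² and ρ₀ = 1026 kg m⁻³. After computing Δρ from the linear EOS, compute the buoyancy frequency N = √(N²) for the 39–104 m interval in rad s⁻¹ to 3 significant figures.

0.0218 rad s⁻¹

ΔT = -10.4 K, ΔS = +0.95 psu (deep − shallow).
Δρ/ρ₀ = −αΔT + βΔS = 2.392 × 10⁻³ + 7.505 × 10⁻⁴ = 3.1425 × 10⁻³, so Δρ ≈ 3.224 kg m⁻³.
N² = (g/ρ₀)·Δρ/Δz = g·(Δρ/ρ₀)/Δz = 9.81 × 3.1425 × 10⁻³ / 65 = 4.7428 × 10⁻⁴ s⁻².
N = √(4.7428 × 10⁻⁴) = 0.021778 rad s⁻¹ ≈ 0.0218 rad s⁻¹.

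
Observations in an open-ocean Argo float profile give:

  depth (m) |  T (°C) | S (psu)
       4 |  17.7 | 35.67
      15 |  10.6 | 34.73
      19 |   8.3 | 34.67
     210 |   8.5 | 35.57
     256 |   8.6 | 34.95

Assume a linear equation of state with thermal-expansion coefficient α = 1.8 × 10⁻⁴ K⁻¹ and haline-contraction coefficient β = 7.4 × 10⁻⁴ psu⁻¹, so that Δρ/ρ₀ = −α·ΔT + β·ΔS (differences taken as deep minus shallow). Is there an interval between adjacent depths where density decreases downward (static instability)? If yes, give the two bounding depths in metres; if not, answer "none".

Evaluate Δρ/ρ₀ = −αΔT + βΔS across each adjacent pair:
  4–15 m: −αΔT+βΔS = −(1.8 × 10⁻⁴)(-7.1)+(7.4 × 10⁻⁴)(-0.94) = 5.8 × 10⁻⁴ → stable
  15–19 m: −αΔT+βΔS = −(1.8 × 10⁻⁴)(-2.3)+(7.4 × 10⁻⁴)(-0.06) = 3.7 × 10⁻⁴ → stable
  19–210 m: −αΔT+βΔS = −(1.8 × 10⁻⁴)(+0.2)+(7.4 × 10⁻⁴)(+0.90) = 6.3 × 10⁻⁴ → stable
  210–256 m: −αΔT+βΔS = −(1.8 × 10⁻⁴)(+0.1)+(7.4 × 10⁻⁴)(-0.62) = -4.8 × 10⁻⁴ → UNSTABLE
The 210–256 m interval has Δρ < 0: lighter water underlies denser water.

210–256 m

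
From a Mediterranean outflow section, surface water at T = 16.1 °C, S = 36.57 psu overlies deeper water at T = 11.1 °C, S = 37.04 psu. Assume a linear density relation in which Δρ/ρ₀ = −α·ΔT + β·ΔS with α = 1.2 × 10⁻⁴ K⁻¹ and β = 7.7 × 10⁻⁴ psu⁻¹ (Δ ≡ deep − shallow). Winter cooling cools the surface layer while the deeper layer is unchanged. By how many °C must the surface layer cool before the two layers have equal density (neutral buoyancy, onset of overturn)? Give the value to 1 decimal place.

Neutral buoyancy requires Δρ = 0, i.e. −α(T_deep − T_surf′) + β(S_deep − S_surf) = 0.
T_surf′ = T_deep − (β/α)·ΔS = 11.1 − (7.7 × 10⁻⁴/1.2 × 10⁻⁴)·(+0.47) = 8.084 °C.
Cooling required: 16.1 − (8.084) = 8.016 °C.

8.0 °C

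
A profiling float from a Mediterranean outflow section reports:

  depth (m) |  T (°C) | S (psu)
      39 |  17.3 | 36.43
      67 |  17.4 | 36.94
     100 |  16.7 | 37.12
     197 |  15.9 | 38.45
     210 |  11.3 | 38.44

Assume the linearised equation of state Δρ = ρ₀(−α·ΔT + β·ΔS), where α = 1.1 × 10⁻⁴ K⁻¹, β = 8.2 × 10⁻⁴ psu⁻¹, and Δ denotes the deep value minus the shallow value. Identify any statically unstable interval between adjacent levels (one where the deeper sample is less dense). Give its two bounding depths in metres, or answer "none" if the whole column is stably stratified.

none

Evaluate Δρ/ρ₀ = −αΔT + βΔS across each adjacent pair:
  39–67 m: −αΔT+βΔS = −(1.1 × 10⁻⁴)(+0.1)+(8.2 × 10⁻⁴)(+0.51) = 4.1 × 10⁻⁴ → stable
  67–100 m: −αΔT+βΔS = −(1.1 × 10⁻⁴)(-0.7)+(8.2 × 10⁻⁴)(+0.18) = 2.2 × 10⁻⁴ → stable
  100–197 m: −αΔT+βΔS = −(1.1 × 10⁻⁴)(-0.8)+(8.2 × 10⁻⁴)(+1.33) = 1.2 × 10⁻³ → stable
  197–210 m: −αΔT+βΔS = −(1.1 × 10⁻⁴)(-4.6)+(8.2 × 10⁻⁴)(-0.01) = 5.0 × 10⁻⁴ → stable
Every interval has Δρ > 0: the column is stably stratified throughout.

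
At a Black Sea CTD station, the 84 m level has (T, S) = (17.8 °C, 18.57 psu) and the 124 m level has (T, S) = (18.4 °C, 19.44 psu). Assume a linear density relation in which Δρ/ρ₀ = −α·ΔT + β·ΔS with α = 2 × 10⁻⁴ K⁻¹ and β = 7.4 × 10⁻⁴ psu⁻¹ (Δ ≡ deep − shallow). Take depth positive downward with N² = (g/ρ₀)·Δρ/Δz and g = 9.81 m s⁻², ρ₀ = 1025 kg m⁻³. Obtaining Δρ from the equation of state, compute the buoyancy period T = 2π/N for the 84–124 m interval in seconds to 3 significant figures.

554 s

ΔT = +0.6 K, ΔS = +0.87 psu (deep − shallow).
Δρ/ρ₀ = −αΔT + βΔS = -1.20 × 10⁻⁴ + 6.438 × 10⁻⁴ = 5.238 × 10⁻⁴, so Δρ ≈ 0.5369 kg m⁻³.
N² = (g/ρ₀)·Δρ/Δz = g·(Δρ/ρ₀)/Δz = 9.81 × 5.238 × 10⁻⁴ / 40 = 1.2846 × 10⁻⁴ s⁻².
N = √(1.2846 × 10⁻⁴) = 0.011334 rad s⁻¹ → T = 2π/N = 554.37 s ≈ 554 s.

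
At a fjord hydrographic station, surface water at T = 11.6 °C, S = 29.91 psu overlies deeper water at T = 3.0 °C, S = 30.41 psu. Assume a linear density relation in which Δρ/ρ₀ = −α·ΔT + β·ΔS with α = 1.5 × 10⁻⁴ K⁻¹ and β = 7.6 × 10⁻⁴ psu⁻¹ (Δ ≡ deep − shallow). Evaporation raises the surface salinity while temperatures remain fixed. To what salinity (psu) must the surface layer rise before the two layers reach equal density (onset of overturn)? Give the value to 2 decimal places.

32.11 psu

Neutral buoyancy requires −α(T_deep − T_surf) + β(S_deep − S_surf′) = 0.
S_surf′ = S_deep − (α/β)·ΔT = 30.41 − (1.5 × 10⁻⁴/7.6 × 10⁻⁴)·(-8.6) = 32.1074 psu.
Increase required: 32.1074 − 29.91 = 2.1974 psu.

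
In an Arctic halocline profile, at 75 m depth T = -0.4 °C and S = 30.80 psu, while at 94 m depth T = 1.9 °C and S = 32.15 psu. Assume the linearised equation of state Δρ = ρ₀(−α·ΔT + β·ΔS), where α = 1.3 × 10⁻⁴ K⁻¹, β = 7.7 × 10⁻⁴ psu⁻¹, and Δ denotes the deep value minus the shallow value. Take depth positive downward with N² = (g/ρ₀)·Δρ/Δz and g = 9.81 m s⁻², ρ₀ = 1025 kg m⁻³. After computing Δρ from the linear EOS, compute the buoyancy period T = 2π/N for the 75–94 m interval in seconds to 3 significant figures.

321 s

ΔT = +2.3 K, ΔS = +1.35 psu (deep − shallow).
Δρ/ρ₀ = −αΔT + βΔS = -2.99 × 10⁻⁴ + 1.0395 × 10⁻³ = 7.405 × 10⁻⁴, so Δρ ≈ 0.7590 kg m⁻³.
N² = (g/ρ₀)·Δρ/Δz = g·(Δρ/ρ₀)/Δz = 9.81 × 7.405 × 10⁻⁴ / 19 = 3.8233 × 10⁻⁴ s⁻².
N = √(3.8233 × 10⁻⁴) = 0.019553 rad s⁻¹ → T = 2π/N = 321.34 s ≈ 321 s.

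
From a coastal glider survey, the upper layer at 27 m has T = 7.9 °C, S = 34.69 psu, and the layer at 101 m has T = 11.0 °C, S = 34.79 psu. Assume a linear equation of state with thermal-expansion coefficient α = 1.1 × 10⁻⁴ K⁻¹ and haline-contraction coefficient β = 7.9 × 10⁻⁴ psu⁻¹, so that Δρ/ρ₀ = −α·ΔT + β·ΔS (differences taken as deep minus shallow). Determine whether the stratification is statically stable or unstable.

ΔT = 11.0 − 7.9 = +3.1 K and ΔS = 34.79 − 34.69 = +0.10 psu (deep − shallow).
−αΔT = -3.41 × 10⁻⁴; βΔS = 7.90 × 10⁻⁵; sum Δρ/ρ₀ = -2.62 × 10⁻⁴.
Δρ/ρ₀ < 0, so Δρ < 0: deeper water is lighter → statically unstable; the column would overturn.

unstable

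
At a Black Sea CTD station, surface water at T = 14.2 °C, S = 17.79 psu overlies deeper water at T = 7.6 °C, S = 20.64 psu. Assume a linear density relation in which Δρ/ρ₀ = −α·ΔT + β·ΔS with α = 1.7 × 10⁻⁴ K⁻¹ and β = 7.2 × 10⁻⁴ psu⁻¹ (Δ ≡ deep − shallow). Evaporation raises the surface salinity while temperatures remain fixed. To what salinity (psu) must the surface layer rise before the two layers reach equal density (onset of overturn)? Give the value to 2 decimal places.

22.20 psu

Neutral buoyancy requires −α(T_deep − T_surf) + β(S_deep − S_surf′) = 0.
S_surf′ = S_deep − (α/β)·ΔT = 20.64 − (1.7 × 10⁻⁴/7.2 × 10⁻⁴)·(-6.6) = 22.1983 psu.
Increase required: 22.1983 − 17.79 = 4.4083 psu.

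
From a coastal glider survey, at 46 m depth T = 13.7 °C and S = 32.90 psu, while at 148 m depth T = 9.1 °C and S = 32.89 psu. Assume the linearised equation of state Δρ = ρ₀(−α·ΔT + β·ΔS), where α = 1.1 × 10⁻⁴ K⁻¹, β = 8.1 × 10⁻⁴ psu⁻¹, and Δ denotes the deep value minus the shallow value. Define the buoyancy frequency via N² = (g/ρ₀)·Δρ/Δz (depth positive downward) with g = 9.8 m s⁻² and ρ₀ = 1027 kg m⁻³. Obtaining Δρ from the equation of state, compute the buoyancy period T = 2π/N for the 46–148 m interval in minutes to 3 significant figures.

15.1 min

ΔT = -4.6 K, ΔS = -0.01 psu (deep − shallow).
Δρ/ρ₀ = −αΔT + βΔS = 5.06 × 10⁻⁴ − 8.10 × 10⁻⁶ = 4.979 × 10⁻⁴, so Δρ ≈ 0.5113 kg m⁻³.
N² = (g/ρ₀)·Δρ/Δz = g·(Δρ/ρ₀)/Δz = 9.8 × 4.979 × 10⁻⁴ / 102 = 4.7837 × 10⁻⁵ s⁻².
N = √(4.7837 × 10⁻⁵) = 6.9164 × 10⁻³ rad s⁻¹ → T = 2π/N = 908.45 s = 15.141 min ≈ 15.1 min.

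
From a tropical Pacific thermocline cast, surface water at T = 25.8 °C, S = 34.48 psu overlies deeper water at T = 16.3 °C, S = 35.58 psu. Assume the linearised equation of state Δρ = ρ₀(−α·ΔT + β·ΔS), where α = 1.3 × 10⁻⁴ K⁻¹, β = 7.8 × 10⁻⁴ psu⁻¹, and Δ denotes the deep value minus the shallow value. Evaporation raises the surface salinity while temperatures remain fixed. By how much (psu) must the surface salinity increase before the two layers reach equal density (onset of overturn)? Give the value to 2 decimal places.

2.68 psu

Neutral buoyancy requires −α(T_deep − T_surf) + β(S_deep − S_surf′) = 0.
S_surf′ = S_deep − (α/β)·ΔT = 35.58 − (1.3 × 10⁻⁴/7.8 × 10⁻⁴)·(-9.5) = 37.1633 psu.
Increase required: 37.1633 − 34.48 = 2.6833 psu.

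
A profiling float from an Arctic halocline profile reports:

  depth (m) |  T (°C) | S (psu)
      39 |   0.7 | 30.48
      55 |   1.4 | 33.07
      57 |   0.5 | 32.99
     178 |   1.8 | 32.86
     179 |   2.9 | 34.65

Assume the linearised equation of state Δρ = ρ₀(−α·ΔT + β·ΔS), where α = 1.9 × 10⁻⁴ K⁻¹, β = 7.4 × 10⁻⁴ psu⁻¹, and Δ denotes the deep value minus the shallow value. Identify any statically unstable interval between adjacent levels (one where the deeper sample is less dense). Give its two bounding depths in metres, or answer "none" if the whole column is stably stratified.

Evaluate Δρ/ρ₀ = −αΔT + βΔS across each adjacent pair:
  39–55 m: −αΔT+βΔS = −(1.9 × 10⁻⁴)(+0.7)+(7.4 × 10⁻⁴)(+2.59) = 1.8 × 10⁻³ → stable
  55–57 m: −αΔT+βΔS = −(1.9 × 10⁻⁴)(-0.9)+(7.4 × 10⁻⁴)(-0.08) = 1.1 × 10⁻⁴ → stable
  57–178 m: −αΔT+βΔS = −(1.9 × 10⁻⁴)(+1.3)+(7.4 × 10⁻⁴)(-0.13) = -3.4 × 10⁻⁴ → UNSTABLE
  178–179 m: −αΔT+βΔS = −(1.9 × 10⁻⁴)(+1.1)+(7.4 × 10⁻⁴)(+1.79) = 1.1 × 10⁻³ → stable
The 57–178 m interval has Δρ < 0: lighter water underlies denser water.

57–178 m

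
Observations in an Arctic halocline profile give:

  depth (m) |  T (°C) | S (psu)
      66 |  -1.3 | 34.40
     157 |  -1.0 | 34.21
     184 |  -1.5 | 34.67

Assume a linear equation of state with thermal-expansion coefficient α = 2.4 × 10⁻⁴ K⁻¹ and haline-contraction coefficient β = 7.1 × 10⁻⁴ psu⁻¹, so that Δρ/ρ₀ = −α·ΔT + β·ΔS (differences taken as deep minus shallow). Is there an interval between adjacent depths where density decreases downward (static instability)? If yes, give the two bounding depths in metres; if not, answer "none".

Evaluate Δρ/ρ₀ = −αΔT + βΔS across each adjacent pair:
  66–157 m: −αΔT+βΔS = −(2.4 × 10⁻⁴)(+0.3)+(7.1 × 10⁻⁴)(-0.19) = -2.1 × 10⁻⁴ → UNSTABLE
  157–184 m: −αΔT+βΔS = −(2.4 × 10⁻⁴)(-0.5)+(7.1 × 10⁻⁴)(+0.46) = 4.5 × 10⁻⁴ → stable
The 66–157 m interval has Δρ < 0: lighter water underlies denser water.

66–157 m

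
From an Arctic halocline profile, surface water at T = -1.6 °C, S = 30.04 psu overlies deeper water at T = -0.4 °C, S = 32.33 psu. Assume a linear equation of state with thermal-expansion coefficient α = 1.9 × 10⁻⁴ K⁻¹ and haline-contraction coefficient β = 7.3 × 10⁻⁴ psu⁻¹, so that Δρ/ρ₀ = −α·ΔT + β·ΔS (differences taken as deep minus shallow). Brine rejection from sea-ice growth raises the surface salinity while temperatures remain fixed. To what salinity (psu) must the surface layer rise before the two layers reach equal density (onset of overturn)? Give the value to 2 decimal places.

32.02 psu

Neutral buoyancy requires −α(T_deep − T_surf) + β(S_deep − S_surf′) = 0.
S_surf′ = S_deep − (α/β)·ΔT = 32.33 − (1.9 × 10⁻⁴/7.3 × 10⁻⁴)·(+1.2) = 32.0177 psu.
Increase required: 32.0177 − 30.04 = 1.9777 psu.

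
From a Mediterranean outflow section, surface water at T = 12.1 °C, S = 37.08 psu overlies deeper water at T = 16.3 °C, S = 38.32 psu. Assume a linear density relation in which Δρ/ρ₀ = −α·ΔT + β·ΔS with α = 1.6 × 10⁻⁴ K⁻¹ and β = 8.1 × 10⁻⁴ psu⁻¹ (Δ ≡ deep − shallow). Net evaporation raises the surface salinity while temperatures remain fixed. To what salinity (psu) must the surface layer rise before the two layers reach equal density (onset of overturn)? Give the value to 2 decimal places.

37.49 psu

Neutral buoyancy requires −α(T_deep − T_surf) + β(S_deep − S_surf′) = 0.
S_surf′ = S_deep − (α/β)·ΔT = 38.32 − (1.6 × 10⁻⁴/8.1 × 10⁻⁴)·(+4.2) = 37.4904 psu.
Increase required: 37.4904 − 37.08 = 0.4104 psu.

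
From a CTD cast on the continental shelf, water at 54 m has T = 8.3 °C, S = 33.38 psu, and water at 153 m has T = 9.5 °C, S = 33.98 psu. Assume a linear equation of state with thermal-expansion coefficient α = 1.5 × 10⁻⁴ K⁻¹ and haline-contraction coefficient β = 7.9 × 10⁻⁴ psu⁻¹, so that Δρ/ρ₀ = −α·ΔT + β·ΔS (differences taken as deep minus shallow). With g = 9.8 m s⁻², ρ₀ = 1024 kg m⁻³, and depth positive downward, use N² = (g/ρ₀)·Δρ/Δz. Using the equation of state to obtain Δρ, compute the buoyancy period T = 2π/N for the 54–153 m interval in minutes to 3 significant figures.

19.4 min

ΔT = +1.2 K, ΔS = +0.60 psu (deep − shallow).
Δρ/ρ₀ = −αΔT + βΔS = -1.80 × 10⁻⁴ + 4.74 × 10⁻⁴ = 2.94 × 10⁻⁴, so Δρ ≈ 0.3011 kg m⁻³.
N² = (g/ρ₀)·Δρ/Δz = g·(Δρ/ρ₀)/Δz = 9.8 × 2.94 × 10⁻⁴ / 99 = 2.9103 × 10⁻⁵ s⁻².
N = √(2.9103 × 10⁻⁵) = 5.3947 × 10⁻³ rad s⁻¹ → T = 2π/N = 1.1647 × 10³ s = 19.412 min ≈ 19.4 min.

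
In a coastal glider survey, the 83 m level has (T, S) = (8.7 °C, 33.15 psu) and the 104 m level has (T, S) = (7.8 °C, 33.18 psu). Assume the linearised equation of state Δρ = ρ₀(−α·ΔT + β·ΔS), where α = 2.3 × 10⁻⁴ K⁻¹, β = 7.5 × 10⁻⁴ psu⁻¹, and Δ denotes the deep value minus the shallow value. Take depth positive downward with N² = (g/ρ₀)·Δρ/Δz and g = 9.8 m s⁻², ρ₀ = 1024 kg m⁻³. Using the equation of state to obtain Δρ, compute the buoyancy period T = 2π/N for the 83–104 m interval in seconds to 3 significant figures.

ΔT = -0.9 K, ΔS = +0.03 psu (deep − shallow).
Δρ/ρ₀ = −αΔT + βΔS = 2.07 × 10⁻⁴ + 2.25 × 10⁻⁵ = 2.295 × 10⁻⁴, so Δρ ≈ 0.2350 kg m⁻³.
N² = (g/ρ₀)·Δρ/Δz = g·(Δρ/ρ₀)/Δz = 9.8 × 2.295 × 10⁻⁴ / 21 = 1.0710 × 10⁻⁴ s⁻².
N = √(1.0710 × 10⁻⁴) = 0.010349 rad s⁻¹ → T = 2π/N = 607.13 s ≈ 607 s.

607 s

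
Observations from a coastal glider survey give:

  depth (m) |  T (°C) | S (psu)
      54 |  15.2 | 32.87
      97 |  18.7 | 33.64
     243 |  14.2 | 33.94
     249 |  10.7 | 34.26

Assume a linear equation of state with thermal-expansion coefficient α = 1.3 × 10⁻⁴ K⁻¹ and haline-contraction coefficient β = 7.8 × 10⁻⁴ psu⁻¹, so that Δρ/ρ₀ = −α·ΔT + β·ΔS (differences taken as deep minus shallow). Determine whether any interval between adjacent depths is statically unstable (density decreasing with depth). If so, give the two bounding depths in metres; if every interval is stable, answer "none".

none

Evaluate Δρ/ρ₀ = −αΔT + βΔS across each adjacent pair:
  54–97 m: −αΔT+βΔS = −(1.3 × 10⁻⁴)(+3.5)+(7.8 × 10⁻⁴)(+0.77) = 1.5 × 10⁻⁴ → stable
  97–243 m: −αΔT+βΔS = −(1.3 × 10⁻⁴)(-4.5)+(7.8 × 10⁻⁴)(+0.30) = 8.2 × 10⁻⁴ → stable
  243–249 m: −αΔT+βΔS = −(1.3 × 10⁻⁴)(-3.5)+(7.8 × 10⁻⁴)(+0.32) = 7.0 × 10⁻⁴ → stable
Every interval has Δρ > 0: the column is stably stratified throughout.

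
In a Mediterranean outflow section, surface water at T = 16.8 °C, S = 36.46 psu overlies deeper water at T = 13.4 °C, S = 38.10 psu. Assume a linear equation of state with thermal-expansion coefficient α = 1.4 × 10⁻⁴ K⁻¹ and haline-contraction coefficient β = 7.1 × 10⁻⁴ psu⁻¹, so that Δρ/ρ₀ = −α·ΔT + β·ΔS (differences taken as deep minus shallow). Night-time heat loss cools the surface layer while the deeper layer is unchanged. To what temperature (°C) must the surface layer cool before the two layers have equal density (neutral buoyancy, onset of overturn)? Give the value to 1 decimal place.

Neutral buoyancy requires Δρ = 0, i.e. −α(T_deep − T_surf′) + β(S_deep − S_surf) = 0.
T_surf′ = T_deep − (β/α)·ΔS = 13.4 − (7.1 × 10⁻⁴/1.4 × 10⁻⁴)·(+1.64) = 5.083 °C.
Cooling required: 16.8 − (5.083) = 11.717 °C.

5.1 °C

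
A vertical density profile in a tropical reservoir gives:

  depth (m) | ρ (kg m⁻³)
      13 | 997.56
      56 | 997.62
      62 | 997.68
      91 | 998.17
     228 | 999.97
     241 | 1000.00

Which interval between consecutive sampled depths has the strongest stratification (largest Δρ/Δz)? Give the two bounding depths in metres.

Compute the density gradient over each adjacent pair:
  13–56 m: Δρ/Δz = 0.06/43 = 1.4 × 10⁻³ kg m⁻⁴
  56–62 m: Δρ/Δz = 0.06/6 = 0.010 kg m⁻⁴
  62–91 m: Δρ/Δz = 0.49/29 = 0.017 kg m⁻⁴
  91–228 m: Δρ/Δz = 1.80/137 = 0.013 kg m⁻⁴
  228–241 m: Δρ/Δz = 0.03/13 = 2.3 × 10⁻³ kg m⁻⁴
The largest gradient is in the 62–91 m interval — the pycnocline.

62–91 m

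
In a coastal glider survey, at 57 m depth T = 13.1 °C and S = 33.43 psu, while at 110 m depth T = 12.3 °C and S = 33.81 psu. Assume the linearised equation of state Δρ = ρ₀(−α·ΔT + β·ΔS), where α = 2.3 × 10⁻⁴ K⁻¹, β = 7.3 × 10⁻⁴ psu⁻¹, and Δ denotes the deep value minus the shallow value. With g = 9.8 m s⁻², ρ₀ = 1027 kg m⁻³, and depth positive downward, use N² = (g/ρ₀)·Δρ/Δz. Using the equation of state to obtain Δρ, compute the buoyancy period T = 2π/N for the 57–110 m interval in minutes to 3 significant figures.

ΔT = -0.8 K, ΔS = +0.38 psu (deep − shallow).
Δρ/ρ₀ = −αΔT + βΔS = 1.84 × 10⁻⁴ + 2.774 × 10⁻⁴ = 4.614 × 10⁻⁴, so Δρ ≈ 0.4739 kg m⁻³.
N² = (g/ρ₀)·Δρ/Δz = g·(Δρ/ρ₀)/Δz = 9.8 × 4.614 × 10⁻⁴ / 53 = 8.5315 × 10⁻⁵ s⁻².
N = √(8.5315 × 10⁻⁵) = 9.2366 × 10⁻³ rad s⁻¹ → T = 2π/N = 680.25 s = 11.338 min ≈ 11.3 min.

11.3 min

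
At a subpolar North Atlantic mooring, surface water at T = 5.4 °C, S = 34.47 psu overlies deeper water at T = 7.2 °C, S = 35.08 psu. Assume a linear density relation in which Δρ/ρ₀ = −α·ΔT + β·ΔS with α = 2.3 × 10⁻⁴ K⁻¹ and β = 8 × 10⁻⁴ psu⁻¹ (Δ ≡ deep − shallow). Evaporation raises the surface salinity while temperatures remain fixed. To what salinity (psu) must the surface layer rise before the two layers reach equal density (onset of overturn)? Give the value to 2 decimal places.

34.56 psu

Neutral buoyancy requires −α(T_deep − T_surf) + β(S_deep − S_surf′) = 0.
S_surf′ = S_deep − (α/β)·ΔT = 35.08 − (2.3 × 10⁻⁴/8 × 10⁻⁴)·(+1.8) = 34.5625 psu.
Increase required: 34.5625 − 34.47 = 0.0925 psu.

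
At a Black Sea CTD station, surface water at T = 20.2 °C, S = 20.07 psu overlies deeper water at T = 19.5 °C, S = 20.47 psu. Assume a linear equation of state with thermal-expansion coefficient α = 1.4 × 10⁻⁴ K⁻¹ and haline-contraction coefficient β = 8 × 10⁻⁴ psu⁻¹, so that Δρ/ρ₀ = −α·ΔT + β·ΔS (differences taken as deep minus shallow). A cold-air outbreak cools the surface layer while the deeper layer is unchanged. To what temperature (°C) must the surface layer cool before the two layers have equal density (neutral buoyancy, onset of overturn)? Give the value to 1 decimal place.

17.2 °C

Neutral buoyancy requires Δρ = 0, i.e. −α(T_deep − T_surf′) + β(S_deep − S_surf) = 0.
T_surf′ = T_deep − (β/α)·ΔS = 19.5 − (8 × 10⁻⁴/1.4 × 10⁻⁴)·(+0.40) = 17.214 °C.
Cooling required: 20.2 − (17.214) = 2.986 °C.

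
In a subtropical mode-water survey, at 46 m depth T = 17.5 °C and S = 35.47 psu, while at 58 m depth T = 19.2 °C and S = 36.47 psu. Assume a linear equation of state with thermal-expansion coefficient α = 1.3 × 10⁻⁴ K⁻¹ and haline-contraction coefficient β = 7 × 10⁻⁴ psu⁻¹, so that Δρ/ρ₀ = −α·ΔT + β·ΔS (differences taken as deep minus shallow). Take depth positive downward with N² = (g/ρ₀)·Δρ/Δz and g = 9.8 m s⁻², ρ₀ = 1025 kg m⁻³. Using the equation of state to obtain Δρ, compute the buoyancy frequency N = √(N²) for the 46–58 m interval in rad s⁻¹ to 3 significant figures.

0.0198 rad s⁻¹

ΔT = +1.7 K, ΔS = +1.00 psu (deep − shallow).
Δρ/ρ₀ = −αΔT + βΔS = -2.21 × 10⁻⁴ + 7.00 × 10⁻⁴ = 4.79 × 10⁻⁴, so Δρ ≈ 0.4910 kg m⁻³.
N² = (g/ρ₀)·Δρ/Δz = g·(Δρ/ρ₀)/Δz = 9.8 × 4.79 × 10⁻⁴ / 12 = 3.9118 × 10⁻⁴ s⁻².
N = √(3.9118 × 10⁻⁴) = 0.019778 rad s⁻¹ ≈ 0.0198 rad s⁻¹.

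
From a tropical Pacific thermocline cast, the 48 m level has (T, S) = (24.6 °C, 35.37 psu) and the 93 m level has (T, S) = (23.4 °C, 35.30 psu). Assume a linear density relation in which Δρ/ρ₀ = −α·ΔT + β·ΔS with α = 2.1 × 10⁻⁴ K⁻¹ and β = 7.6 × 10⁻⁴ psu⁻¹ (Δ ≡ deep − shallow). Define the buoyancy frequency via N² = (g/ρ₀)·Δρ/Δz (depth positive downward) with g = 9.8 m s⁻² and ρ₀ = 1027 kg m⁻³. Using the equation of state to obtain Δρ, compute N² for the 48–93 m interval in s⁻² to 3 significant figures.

4.33 × 10⁻⁵ s⁻²

ΔT = -1.2 K, ΔS = -0.07 psu (deep − shallow).
Δρ/ρ₀ = −αΔT + βΔS = 2.52 × 10⁻⁴ − 5.32 × 10⁻⁵ = 1.988 × 10⁻⁴, so Δρ ≈ 0.2042 kg m⁻³.
N² = (g/ρ₀)·Δρ/Δz = g·(Δρ/ρ₀)/Δz = 9.8 × 1.988 × 10⁻⁴ / 45 = 4.3294 × 10⁻⁵ s⁻² ≈ 4.33 × 10⁻⁵ s⁻².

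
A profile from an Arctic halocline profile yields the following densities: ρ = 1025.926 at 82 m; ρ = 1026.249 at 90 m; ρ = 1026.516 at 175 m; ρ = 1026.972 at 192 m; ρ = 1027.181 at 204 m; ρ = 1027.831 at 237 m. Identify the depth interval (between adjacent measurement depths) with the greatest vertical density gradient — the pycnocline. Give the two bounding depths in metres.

82–90 m

Compute the density gradient over each adjacent pair:
  82–90 m: Δρ/Δz = 0.323/8 = 0.040 kg m⁻⁴
  90–175 m: Δρ/Δz = 0.267/85 = 3.1 × 10⁻³ kg m⁻⁴
  175–192 m: Δρ/Δz = 0.456/17 = 0.027 kg m⁻⁴
  192–204 m: Δρ/Δz = 0.209/12 = 0.017 kg m⁻⁴
  204–237 m: Δρ/Δz = 0.650/33 = 0.020 kg m⁻⁴
The largest gradient is in the 82–90 m interval — the pycnocline.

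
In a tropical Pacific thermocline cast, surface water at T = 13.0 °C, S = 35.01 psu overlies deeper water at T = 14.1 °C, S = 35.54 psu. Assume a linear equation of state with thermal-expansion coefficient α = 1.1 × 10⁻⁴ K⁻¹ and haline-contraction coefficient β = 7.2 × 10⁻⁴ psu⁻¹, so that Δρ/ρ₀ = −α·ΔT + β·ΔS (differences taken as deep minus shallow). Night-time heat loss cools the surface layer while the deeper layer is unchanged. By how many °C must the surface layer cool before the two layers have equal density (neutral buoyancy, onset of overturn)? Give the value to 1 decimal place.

Neutral buoyancy requires Δρ = 0, i.e. −α(T_deep − T_surf′) + β(S_deep − S_surf) = 0.
T_surf′ = T_deep − (β/α)·ΔS = 14.1 − (7.2 × 10⁻⁴/1.1 × 10⁻⁴)·(+0.53) = 10.631 °C.
Cooling required: 13.0 − (10.631) = 2.369 °C.

2.4 °C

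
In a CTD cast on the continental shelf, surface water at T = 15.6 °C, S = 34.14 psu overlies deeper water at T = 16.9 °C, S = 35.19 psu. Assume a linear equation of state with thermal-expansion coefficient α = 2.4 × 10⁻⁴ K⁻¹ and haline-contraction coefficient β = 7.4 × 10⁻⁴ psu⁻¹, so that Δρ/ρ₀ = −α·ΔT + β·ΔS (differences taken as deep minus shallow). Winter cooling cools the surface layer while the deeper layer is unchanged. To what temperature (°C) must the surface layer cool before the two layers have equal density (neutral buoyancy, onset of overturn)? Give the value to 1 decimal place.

Neutral buoyancy requires Δρ = 0, i.e. −α(T_deep − T_surf′) + β(S_deep − S_surf) = 0.
T_surf′ = T_deep − (β/α)·ΔS = 16.9 − (7.4 × 10⁻⁴/2.4 × 10⁻⁴)·(+1.05) = 13.662 °C.
Cooling required: 15.6 − (13.662) = 1.938 °C.

13.7 °C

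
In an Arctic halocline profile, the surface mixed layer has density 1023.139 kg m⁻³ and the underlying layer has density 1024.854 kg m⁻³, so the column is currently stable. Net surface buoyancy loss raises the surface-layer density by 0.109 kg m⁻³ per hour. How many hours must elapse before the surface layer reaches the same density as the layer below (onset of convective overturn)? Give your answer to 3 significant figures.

15.7 hours

Density deficit of the surface layer: 1024.854 − 1023.139 = 1.715 kg m⁻³.
Required change = 1.715 / 0.109 = 15.7 hours.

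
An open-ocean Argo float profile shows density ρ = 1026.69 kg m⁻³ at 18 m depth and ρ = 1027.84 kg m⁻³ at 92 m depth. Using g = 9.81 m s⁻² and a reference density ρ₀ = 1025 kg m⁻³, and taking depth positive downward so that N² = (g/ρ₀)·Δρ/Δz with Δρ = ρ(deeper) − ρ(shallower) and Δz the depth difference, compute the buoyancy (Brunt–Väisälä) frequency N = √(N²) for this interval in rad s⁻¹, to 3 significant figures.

Δρ = 1027.84 − 1026.69 = 1.15 kg m⁻³ over Δz = 92 − 18 = 74 m.
N² = (9.81/1025) × (1.15/74) = 1.4873 × 10⁻⁴ s⁻².
N = √(1.4873 × 10⁻⁴) = 0.012195 rad s⁻¹ ≈ 0.0122 rad s⁻¹.

0.0122 rad s⁻¹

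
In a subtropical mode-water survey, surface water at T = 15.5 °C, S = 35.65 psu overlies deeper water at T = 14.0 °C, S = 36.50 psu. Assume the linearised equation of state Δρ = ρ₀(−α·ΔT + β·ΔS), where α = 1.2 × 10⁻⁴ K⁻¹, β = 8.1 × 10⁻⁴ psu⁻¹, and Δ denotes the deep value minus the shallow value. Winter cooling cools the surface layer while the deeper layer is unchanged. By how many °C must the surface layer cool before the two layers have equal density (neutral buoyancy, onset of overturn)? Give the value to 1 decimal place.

Neutral buoyancy requires Δρ = 0, i.e. −α(T_deep − T_surf′) + β(S_deep − S_surf) = 0.
T_surf′ = T_deep − (β/α)·ΔS = 14.0 − (8.1 × 10⁻⁴/1.2 × 10⁻⁴)·(+0.85) = 8.263 °C.
Cooling required: 15.5 − (8.263) = 7.237 °C.

7.2 °C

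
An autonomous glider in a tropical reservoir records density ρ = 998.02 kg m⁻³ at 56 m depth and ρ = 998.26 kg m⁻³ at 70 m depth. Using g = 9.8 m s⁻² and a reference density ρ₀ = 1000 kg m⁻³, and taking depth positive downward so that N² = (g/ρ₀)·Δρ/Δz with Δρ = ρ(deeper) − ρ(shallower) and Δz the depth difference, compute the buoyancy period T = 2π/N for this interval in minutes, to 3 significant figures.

8.08 min

Δρ = 998.26 − 998.02 = 0.24 kg m⁻³ over Δz = 70 − 56 = 14 m.
N² = (9.8/1000) × (0.24/14) = 1.6800 × 10⁻⁴ s⁻².
N = √(1.6800 × 10⁻⁴) = 0.012961 rad s⁻¹, so T = 2π/N = 484.78 s = 8.0797 min ≈ 8.08 min.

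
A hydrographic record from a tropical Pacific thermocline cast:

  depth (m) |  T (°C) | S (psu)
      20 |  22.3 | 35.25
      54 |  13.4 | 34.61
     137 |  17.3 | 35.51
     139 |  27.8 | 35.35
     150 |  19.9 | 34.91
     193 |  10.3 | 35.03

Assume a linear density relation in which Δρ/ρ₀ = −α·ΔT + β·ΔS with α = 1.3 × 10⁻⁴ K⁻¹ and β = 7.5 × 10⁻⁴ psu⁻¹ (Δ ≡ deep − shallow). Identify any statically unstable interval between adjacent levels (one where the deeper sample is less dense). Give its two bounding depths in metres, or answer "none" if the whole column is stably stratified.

Evaluate Δρ/ρ₀ = −αΔT + βΔS across each adjacent pair:
  20–54 m: −αΔT+βΔS = −(1.3 × 10⁻⁴)(-8.9)+(7.5 × 10⁻⁴)(-0.64) = 6.8 × 10⁻⁴ → stable
  54–137 m: −αΔT+βΔS = −(1.3 × 10⁻⁴)(+3.9)+(7.5 × 10⁻⁴)(+0.90) = 1.7 × 10⁻⁴ → stable
  137–139 m: −αΔT+βΔS = −(1.3 × 10⁻⁴)(+10.5)+(7.5 × 10⁻⁴)(-0.16) = -1.5 × 10⁻³ → UNSTABLE
  139–150 m: −αΔT+βΔS = −(1.3 × 10⁻⁴)(-7.9)+(7.5 × 10⁻⁴)(-0.44) = 7.0 × 10⁻⁴ → stable
  150–193 m: −αΔT+βΔS = −(1.3 × 10⁻⁴)(-9.6)+(7.5 × 10⁻⁴)(+0.12) = 1.3 × 10⁻³ → stable
The 137–139 m interval has Δρ < 0: lighter water underlies denser water.

137–139 m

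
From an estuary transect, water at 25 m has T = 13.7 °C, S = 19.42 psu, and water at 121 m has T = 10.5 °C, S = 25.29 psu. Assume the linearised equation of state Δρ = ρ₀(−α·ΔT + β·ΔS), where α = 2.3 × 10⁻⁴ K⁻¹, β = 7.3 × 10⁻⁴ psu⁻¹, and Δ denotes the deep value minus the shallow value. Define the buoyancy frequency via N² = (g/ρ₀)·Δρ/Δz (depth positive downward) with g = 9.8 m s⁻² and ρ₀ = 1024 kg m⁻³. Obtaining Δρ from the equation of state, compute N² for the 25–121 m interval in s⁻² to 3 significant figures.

ΔT = -3.2 K, ΔS = +5.87 psu (deep − shallow).
Δρ/ρ₀ = −αΔT + βΔS = 7.36 × 10⁻⁴ + 4.2851 × 10⁻³ = 5.0211 × 10⁻³, so Δρ ≈ 5.142 kg m⁻³.
N² = (g/ρ₀)·Δρ/Δz = g·(Δρ/ρ₀)/Δz = 9.8 × 5.0211 × 10⁻³ / 96 = 5.1257 × 10⁻⁴ s⁻² ≈ 5.13 × 10⁻⁴ s⁻².

5.13 × 10⁻⁴ s⁻²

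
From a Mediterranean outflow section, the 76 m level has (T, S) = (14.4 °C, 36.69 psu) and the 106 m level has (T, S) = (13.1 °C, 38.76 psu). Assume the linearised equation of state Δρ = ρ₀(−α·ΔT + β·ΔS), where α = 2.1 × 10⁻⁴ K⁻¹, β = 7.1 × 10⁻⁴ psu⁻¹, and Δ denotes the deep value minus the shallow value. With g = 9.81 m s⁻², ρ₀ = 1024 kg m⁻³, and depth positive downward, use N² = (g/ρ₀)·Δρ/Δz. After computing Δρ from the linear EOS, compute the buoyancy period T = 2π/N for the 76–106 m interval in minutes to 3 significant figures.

ΔT = -1.3 K, ΔS = +2.07 psu (deep − shallow).
Δρ/ρ₀ = −αΔT + βΔS = 2.73 × 10⁻⁴ + 1.4697 × 10⁻³ = 1.7427 × 10⁻³, so Δρ ≈ 1.785 kg m⁻³.
N² = (g/ρ₀)·Δρ/Δz = g·(Δρ/ρ₀)/Δz = 9.81 × 1.7427 × 10⁻³ / 30 = 5.6986 × 10⁻⁴ s⁻².
N = √(5.6986 × 10⁻⁴) = 0.023872 rad s⁻¹ → T = 2π/N = 263.20 s = 4.3867 min ≈ 4.39 min.

4.39 min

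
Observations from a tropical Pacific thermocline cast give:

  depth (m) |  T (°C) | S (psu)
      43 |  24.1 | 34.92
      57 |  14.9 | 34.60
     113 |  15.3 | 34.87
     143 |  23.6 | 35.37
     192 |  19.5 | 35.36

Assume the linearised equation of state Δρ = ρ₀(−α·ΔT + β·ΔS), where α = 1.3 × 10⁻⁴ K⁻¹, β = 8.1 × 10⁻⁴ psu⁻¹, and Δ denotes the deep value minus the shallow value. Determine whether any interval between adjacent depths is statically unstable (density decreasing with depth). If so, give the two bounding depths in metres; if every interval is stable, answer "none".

113–143 m

Evaluate Δρ/ρ₀ = −αΔT + βΔS across each adjacent pair:
  43–57 m: −αΔT+βΔS = −(1.3 × 10⁻⁴)(-9.2)+(8.1 × 10⁻⁴)(-0.32) = 9.4 × 10⁻⁴ → stable
  57–113 m: −αΔT+βΔS = −(1.3 × 10⁻⁴)(+0.4)+(8.1 × 10⁻⁴)(+0.27) = 1.7 × 10⁻⁴ → stable
  113–143 m: −αΔT+βΔS = −(1.3 × 10⁻⁴)(+8.3)+(8.1 × 10⁻⁴)(+0.50) = -6.7 × 10⁻⁴ → UNSTABLE
  143–192 m: −αΔT+βΔS = −(1.3 × 10⁻⁴)(-4.1)+(8.1 × 10⁻⁴)(-0.01) = 5.2 × 10⁻⁴ → stable
The 113–143 m interval has Δρ < 0: lighter water underlies denser water.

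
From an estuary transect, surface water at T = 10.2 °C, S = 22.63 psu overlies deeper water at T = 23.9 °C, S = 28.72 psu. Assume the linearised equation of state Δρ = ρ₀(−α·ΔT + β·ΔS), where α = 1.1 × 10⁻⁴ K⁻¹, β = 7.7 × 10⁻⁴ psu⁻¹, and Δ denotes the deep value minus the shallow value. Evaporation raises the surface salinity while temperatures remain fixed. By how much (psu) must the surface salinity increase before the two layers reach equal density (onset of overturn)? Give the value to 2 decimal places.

Neutral buoyancy requires −α(T_deep − T_surf) + β(S_deep − S_surf′) = 0.
S_surf′ = S_deep − (α/β)·ΔT = 28.72 − (1.1 × 10⁻⁴/7.7 × 10⁻⁴)·(+13.7) = 26.7629 psu.
Increase required: 26.7629 − 22.63 = 4.1329 psu.

4.13 psu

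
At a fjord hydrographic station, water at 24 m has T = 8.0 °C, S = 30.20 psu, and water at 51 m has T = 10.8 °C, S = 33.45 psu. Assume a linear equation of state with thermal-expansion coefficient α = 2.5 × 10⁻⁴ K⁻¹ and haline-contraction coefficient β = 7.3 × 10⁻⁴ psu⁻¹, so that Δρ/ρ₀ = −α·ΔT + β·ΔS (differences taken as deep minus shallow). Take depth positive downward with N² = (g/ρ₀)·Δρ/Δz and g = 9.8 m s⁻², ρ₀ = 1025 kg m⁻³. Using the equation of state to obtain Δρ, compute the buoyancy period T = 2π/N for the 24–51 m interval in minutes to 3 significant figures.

ΔT = +2.8 K, ΔS = +3.25 psu (deep − shallow).
Δρ/ρ₀ = −αΔT + βΔS = -7.00 × 10⁻⁴ + 2.3725 × 10⁻³ = 1.6725 × 10⁻³, so Δρ ≈ 1.714 kg m⁻³.
N² = (g/ρ₀)·Δρ/Δz = g·(Δρ/ρ₀)/Δz = 9.8 × 1.6725 × 10⁻³ / 27 = 6.0706 × 10⁻⁴ s⁻².
N = √(6.0706 × 10⁻⁴) = 0.024639 rad s⁻¹ → T = 2π/N = 255.01 s = 4.2502 min ≈ 4.25 min.

4.25 min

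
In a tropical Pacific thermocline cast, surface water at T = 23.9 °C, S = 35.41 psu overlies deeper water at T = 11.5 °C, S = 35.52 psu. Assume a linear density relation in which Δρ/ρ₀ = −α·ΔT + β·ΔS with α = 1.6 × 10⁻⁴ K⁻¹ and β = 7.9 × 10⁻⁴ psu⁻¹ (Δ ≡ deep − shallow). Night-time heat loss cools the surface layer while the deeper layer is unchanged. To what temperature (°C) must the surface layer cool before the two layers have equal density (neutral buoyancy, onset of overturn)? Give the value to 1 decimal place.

Neutral buoyancy requires Δρ = 0, i.e. −α(T_deep − T_surf′) + β(S_deep − S_surf) = 0.
T_surf′ = T_deep − (β/α)·ΔS = 11.5 − (7.9 × 10⁻⁴/1.6 × 10⁻⁴)·(+0.11) = 10.957 °C.
Cooling required: 23.9 − (10.957) = 12.943 °C.

11.0 °C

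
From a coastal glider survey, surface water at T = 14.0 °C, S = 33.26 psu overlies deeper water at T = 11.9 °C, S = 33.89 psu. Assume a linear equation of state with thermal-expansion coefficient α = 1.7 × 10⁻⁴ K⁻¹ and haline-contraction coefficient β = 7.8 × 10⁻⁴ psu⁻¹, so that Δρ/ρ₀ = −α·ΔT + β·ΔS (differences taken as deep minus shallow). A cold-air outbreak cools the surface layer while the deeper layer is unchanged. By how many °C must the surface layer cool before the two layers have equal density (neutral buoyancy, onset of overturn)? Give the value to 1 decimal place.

5.0 °C

Neutral buoyancy requires Δρ = 0, i.e. −α(T_deep − T_surf′) + β(S_deep − S_surf) = 0.
T_surf′ = T_deep − (β/α)·ΔS = 11.9 − (7.8 × 10⁻⁴/1.7 × 10⁻⁴)·(+0.63) = 9.009 °C.
Cooling required: 14.0 − (9.009) = 4.991 °C.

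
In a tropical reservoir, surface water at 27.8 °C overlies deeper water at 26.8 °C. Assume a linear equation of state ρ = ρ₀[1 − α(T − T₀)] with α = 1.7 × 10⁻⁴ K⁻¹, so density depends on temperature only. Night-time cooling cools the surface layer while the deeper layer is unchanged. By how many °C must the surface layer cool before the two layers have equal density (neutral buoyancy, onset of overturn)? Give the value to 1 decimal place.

With temperature the only control, equal density requires T_surf′ = T_deep.
T_surf′ = 26.8 °C.
Cooling required: 27.8 − 26.8 = 1.0 °C.

1.0 °C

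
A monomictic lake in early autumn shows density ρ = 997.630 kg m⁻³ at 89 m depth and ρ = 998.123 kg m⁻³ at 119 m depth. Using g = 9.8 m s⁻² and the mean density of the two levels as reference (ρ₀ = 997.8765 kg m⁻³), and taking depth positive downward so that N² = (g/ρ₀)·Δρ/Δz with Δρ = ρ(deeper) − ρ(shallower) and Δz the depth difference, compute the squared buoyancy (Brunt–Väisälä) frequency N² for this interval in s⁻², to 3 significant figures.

Δρ = 998.123 − 997.630 = 0.493 kg m⁻³ over Δz = 119 − 89 = 30 m.
N² = (9.8/997.8765) × (0.493/30) = 1.6139 × 10⁻⁴ s⁻² ≈ 1.61 × 10⁻⁴ s⁻².

1.61 × 10⁻⁴ s⁻²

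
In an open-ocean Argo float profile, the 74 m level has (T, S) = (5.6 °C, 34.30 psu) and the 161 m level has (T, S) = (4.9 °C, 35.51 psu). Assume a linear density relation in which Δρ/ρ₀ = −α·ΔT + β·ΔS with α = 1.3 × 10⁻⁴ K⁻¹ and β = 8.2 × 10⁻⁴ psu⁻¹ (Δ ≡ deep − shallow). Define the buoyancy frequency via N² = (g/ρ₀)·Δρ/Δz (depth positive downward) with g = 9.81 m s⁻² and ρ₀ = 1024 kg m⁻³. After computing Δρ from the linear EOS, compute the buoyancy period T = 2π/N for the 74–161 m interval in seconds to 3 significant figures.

569 s

ΔT = -0.7 K, ΔS = +1.21 psu (deep − shallow).
Δρ/ρ₀ = −αΔT + βΔS = 9.10 × 10⁻⁵ + 9.922 × 10⁻⁴ = 1.0832 × 10⁻³, so Δρ ≈ 1.109 kg m⁻³.
N² = (g/ρ₀)·Δρ/Δz = g·(Δρ/ρ₀)/Δz = 9.81 × 1.0832 × 10⁻³ / 87 = 1.2214 × 10⁻⁴ s⁻².
N = √(1.2214 × 10⁻⁴) = 0.011052 rad s⁻¹ → T = 2π/N = 568.51 s ≈ 569 s.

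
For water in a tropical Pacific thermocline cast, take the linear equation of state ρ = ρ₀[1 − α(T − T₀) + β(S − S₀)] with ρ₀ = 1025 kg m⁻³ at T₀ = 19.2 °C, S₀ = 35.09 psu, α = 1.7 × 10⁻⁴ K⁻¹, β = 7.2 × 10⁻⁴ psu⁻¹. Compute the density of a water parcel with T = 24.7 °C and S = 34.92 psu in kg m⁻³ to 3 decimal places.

1023.916 kg m⁻³

T − T₀ = +5.5 K, S − S₀ = -0.17 psu.
Bracket = 1 − α·(+5.5) + β·(-0.17) = 1 + (-1.0574 × 10⁻³) = 0.9989426.
ρ = 1025 × 0.9989426 = 1023.916 kg m⁻³.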